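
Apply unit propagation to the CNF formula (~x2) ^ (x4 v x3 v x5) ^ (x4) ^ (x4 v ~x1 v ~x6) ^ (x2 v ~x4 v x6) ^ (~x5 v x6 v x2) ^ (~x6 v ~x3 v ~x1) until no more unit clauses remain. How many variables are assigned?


Unit propagation repeatedly assigns the literal in any unit clause, then simplifies.
Assignments in order: x2 = F, x4 = T, x6 = T.
No further unit clauses remain.
Total variables assigned = 3.

3


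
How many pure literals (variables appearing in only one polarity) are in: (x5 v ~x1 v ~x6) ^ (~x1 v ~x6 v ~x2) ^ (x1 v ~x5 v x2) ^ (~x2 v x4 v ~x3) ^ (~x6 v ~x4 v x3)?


A pure literal appears in only one polarity across all clauses.
Pure literals: x6 (negative only).
Count = 1.

1


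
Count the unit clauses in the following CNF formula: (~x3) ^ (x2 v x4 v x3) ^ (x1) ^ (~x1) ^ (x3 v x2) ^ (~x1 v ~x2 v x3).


A unit clause contains exactly one literal.
Unit clauses found: (~x3), (x1), (~x1).
Count = 3.

3


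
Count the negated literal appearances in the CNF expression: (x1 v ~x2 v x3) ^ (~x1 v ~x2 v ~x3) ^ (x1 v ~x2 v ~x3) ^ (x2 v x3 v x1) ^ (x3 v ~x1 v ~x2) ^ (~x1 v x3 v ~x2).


Scan each clause for negated literals.
Clause 1: 1 negative; Clause 2: 3 negative; Clause 3: 2 negative; Clause 4: 0 negative; Clause 5: 2 negative; Clause 6: 2 negative.
Total negative literal occurrences = 10.

10


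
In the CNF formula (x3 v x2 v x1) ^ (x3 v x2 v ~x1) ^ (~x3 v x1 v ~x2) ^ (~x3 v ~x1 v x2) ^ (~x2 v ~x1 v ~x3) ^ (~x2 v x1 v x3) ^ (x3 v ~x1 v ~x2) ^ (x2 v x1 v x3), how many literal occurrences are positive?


Scan each clause for unnegated literals.
Clause 1: 3 positive; Clause 2: 2 positive; Clause 3: 1 positive; Clause 4: 1 positive; Clause 5: 0 positive; Clause 6: 2 positive; Clause 7: 1 positive; Clause 8: 3 positive.
Total positive literal occurrences = 13.

13


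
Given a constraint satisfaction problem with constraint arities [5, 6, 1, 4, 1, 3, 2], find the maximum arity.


The arities are: 5, 6, 1, 4, 1, 3, 2.
Scan for the maximum value.
Maximum arity = 6.

6


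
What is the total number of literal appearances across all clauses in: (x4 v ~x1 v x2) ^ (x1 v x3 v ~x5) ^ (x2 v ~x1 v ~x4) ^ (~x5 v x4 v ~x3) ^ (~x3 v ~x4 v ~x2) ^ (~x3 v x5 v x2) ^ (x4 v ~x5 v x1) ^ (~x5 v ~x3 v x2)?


Clause lengths: 3, 3, 3, 3, 3, 3, 3, 3.
Sum = 3 + 3 + 3 + 3 + 3 + 3 + 3 + 3 = 24.

24


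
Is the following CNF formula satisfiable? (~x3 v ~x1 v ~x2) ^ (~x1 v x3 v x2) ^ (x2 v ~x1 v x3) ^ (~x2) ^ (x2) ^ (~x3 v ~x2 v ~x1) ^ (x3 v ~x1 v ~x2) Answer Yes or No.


Check all 8 possible truth assignments.
Number of satisfying assignments found: 0.
The formula is unsatisfiable.

No


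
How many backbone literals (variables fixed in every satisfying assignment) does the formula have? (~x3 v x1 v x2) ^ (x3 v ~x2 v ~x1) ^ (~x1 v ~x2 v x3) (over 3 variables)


Find all satisfying assignments: 6 model(s).
Check which variables have the same value in every model.
No variable is fixed across all models.
Backbone size = 0.

0


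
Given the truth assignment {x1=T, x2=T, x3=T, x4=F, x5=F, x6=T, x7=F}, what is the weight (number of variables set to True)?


The weight is the number of variables assigned True.
True variables: x1, x2, x3, x6.
Weight = 4.

4


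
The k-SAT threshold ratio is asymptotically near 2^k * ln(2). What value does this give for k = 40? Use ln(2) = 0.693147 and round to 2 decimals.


Using the asymptotic formula: threshold ~ 2^k * ln(2).
2^40 = 1099511627776.
1099511627776 * 0.693147 = 762123186258.05.

762123186258.05


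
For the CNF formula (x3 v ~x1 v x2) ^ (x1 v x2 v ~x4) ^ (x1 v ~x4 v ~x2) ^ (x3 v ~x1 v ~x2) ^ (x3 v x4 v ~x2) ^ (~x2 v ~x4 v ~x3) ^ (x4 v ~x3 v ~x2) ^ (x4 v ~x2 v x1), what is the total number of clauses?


Each group enclosed in parentheses joined by ^ is one clause.
Counting the conjuncts: 8 clauses.

8


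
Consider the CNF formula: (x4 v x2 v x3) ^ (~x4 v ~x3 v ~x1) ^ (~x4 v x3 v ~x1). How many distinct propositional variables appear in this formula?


Identify each distinct variable in the formula.
Variables found: x1, x2, x3, x4.
Total distinct variables = 4.

4


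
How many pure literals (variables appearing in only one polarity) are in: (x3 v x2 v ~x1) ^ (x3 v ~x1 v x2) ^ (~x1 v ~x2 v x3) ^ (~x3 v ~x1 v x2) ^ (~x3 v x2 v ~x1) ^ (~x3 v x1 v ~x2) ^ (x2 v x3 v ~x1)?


A pure literal appears in only one polarity across all clauses.
No pure literals found.
Count = 0.

0


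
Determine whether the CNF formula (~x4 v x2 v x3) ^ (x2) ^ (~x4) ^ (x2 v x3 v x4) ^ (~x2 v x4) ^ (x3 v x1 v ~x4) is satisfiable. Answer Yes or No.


Check all 16 possible truth assignments.
Number of satisfying assignments found: 0.
The formula is unsatisfiable.

No


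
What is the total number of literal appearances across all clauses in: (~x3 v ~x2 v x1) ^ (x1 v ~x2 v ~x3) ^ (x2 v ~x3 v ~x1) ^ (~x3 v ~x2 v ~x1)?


Clause lengths: 3, 3, 3, 3.
Sum = 3 + 3 + 3 + 3 = 12.

12


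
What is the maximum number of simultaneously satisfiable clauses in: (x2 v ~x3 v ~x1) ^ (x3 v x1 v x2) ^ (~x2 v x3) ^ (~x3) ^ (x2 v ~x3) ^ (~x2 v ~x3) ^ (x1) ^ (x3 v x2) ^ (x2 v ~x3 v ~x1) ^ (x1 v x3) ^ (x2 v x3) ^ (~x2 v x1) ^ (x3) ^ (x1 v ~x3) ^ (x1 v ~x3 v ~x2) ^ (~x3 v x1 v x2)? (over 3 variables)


Enumerate all 8 truth assignments.
For each, count how many of the 16 clauses are satisfied.
The formula is not fully satisfiable, so the maximum is below 16.
Maximum simultaneously satisfiable clauses = 14.

14


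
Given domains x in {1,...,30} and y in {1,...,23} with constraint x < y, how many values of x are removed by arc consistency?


For the constraint x < y, x needs a supporting value in y's domain.
x can be at most 22 (one less than y's maximum).
Valid x values from domain: 22 out of 30.
Pruned = 30 - 22 = 8.

8


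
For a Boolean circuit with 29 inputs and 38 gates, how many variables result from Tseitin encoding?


The Tseitin transformation introduces one auxiliary variable per gate.
Total variables = inputs + gates = 29 + 38 = 67.

67


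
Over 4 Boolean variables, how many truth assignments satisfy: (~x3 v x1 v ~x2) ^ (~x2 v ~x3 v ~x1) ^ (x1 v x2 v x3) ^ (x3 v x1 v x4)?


Enumerate all 16 truth assignments over 4 variables.
Test each against every clause.
Satisfying assignments found: 9.

9


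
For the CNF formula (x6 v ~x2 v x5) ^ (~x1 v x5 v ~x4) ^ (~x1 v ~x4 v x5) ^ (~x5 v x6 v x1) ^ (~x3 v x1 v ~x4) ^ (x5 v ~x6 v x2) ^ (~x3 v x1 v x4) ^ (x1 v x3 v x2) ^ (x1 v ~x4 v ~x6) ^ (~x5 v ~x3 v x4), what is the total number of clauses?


Each group enclosed in parentheses joined by ^ is one clause.
Counting the conjuncts: 10 clauses.

10


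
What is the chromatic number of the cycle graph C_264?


A cycle on an even number of vertices is bipartite: alternate two colors around the cycle.
Since 264 is even, two colors suffice, and at least two are needed because the graph has edges.
Chromatic number = 2.

2


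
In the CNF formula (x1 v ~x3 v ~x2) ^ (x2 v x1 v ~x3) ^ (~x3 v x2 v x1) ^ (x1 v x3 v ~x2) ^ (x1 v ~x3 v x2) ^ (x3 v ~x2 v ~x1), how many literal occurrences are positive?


Scan each clause for unnegated literals.
Clause 1: 1 positive; Clause 2: 2 positive; Clause 3: 2 positive; Clause 4: 2 positive; Clause 5: 2 positive; Clause 6: 1 positive.
Total positive literal occurrences = 10.

10


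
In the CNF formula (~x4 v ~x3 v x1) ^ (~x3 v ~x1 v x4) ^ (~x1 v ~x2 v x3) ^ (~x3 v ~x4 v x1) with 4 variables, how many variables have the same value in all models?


Find all satisfying assignments: 10 model(s).
Check which variables have the same value in every model.
No variable is fixed across all models.
Backbone size = 0.

0


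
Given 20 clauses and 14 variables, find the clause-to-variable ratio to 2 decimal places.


Clause-to-variable ratio = clauses / variables.
20 / 14 = 1.43.

1.43


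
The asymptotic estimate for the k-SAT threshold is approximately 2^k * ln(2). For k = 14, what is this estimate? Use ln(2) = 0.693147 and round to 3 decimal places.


Using the asymptotic formula: threshold ~ 2^k * ln(2).
2^14 = 16384.
16384 * 0.693147 = 11356.52.

11356.52


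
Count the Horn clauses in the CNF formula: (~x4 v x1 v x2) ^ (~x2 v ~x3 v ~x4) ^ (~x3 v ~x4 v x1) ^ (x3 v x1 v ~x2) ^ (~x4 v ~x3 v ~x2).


A Horn clause has at most one positive literal.
Clause 1: 2 positive lit(s) -> not Horn
Clause 2: 0 positive lit(s) -> Horn
Clause 3: 1 positive lit(s) -> Horn
Clause 4: 2 positive lit(s) -> not Horn
Clause 5: 0 positive lit(s) -> Horn
Total Horn clauses = 3.

3


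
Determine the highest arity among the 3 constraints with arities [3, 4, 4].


The arities are: 3, 4, 4.
Scan for the maximum value.
Maximum arity = 4.

4


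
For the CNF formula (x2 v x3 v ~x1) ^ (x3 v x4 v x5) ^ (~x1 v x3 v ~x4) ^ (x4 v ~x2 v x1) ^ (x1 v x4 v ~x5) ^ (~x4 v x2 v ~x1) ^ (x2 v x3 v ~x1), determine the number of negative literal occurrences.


Scan each clause for negated literals.
Clause 1: 1 negative; Clause 2: 0 negative; Clause 3: 2 negative; Clause 4: 1 negative; Clause 5: 1 negative; Clause 6: 2 negative; Clause 7: 1 negative.
Total negative literal occurrences = 8.

8


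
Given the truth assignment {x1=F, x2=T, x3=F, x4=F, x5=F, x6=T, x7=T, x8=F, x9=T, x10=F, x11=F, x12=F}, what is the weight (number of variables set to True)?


The weight is the number of variables assigned True.
True variables: x2, x6, x7, x9.
Weight = 4.

4


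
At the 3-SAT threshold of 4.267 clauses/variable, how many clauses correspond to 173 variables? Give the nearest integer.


The 3-SAT phase transition occurs at approximately 4.267 clauses per variable.
m = 4.267 * 173 = 738.191.
Rounded to nearest integer: 738.

738


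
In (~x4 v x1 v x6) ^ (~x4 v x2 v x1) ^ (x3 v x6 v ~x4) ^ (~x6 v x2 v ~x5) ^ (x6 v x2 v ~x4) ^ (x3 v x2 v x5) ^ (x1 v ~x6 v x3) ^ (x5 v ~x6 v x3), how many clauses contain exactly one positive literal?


A definite clause has exactly one positive literal.
Clause 1: 2 positive -> not definite
Clause 2: 2 positive -> not definite
Clause 3: 2 positive -> not definite
Clause 4: 1 positive -> definite
Clause 5: 2 positive -> not definite
Clause 6: 3 positive -> not definite
Clause 7: 2 positive -> not definite
Clause 8: 2 positive -> not definite
Definite clause count = 1.

1


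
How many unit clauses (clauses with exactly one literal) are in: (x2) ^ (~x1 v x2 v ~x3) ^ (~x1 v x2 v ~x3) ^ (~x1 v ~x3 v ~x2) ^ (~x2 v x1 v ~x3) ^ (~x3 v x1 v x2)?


A unit clause contains exactly one literal.
Unit clauses found: (x2).
Count = 1.

1


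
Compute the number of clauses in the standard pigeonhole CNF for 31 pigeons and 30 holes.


The PHP encoding has two parts:
1) At-least-one-hole clauses: 31 (one per pigeon, each with 30 literals).
2) At-most-one-pigeon-per-hole clauses: 30 holes * C(31,2) = 30 * 465 = 13950.
Total clauses = 31 + 13950 = 13981.

13981


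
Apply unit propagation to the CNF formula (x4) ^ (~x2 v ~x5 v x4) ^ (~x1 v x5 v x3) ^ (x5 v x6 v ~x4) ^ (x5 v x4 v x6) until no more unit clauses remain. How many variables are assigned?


Unit propagation repeatedly assigns the literal in any unit clause, then simplifies.
Assignments in order: x4 = T.
No further unit clauses remain.
Total variables assigned = 1.

1


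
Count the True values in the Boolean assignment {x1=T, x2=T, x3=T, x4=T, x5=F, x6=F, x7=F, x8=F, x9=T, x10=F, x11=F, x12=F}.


The weight is the number of variables assigned True.
True variables: x1, x2, x3, x4, x9.
Weight = 5.

5


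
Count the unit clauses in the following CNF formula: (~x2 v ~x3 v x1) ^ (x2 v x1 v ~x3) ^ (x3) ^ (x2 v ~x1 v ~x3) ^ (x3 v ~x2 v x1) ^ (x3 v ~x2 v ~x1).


A unit clause contains exactly one literal.
Unit clauses found: (x3).
Count = 1.

1


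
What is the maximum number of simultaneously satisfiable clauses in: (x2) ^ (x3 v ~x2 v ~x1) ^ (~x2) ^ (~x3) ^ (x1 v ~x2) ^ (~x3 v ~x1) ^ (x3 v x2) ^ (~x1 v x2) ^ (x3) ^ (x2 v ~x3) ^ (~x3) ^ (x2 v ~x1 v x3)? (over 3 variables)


Enumerate all 8 truth assignments.
For each, count how many of the 12 clauses are satisfied.
The formula is not fully satisfiable, so the maximum is below 12.
Maximum simultaneously satisfiable clauses = 9.

9


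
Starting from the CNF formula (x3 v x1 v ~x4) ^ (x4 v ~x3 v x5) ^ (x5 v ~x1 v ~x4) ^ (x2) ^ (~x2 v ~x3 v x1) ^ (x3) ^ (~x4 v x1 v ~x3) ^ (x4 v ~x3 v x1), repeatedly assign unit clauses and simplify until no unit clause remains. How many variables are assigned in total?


Unit propagation repeatedly assigns the literal in any unit clause, then simplifies.
Assignments in order: x2 = T, x3 = T, x1 = T.
No further unit clauses remain.
Total variables assigned = 3.

3


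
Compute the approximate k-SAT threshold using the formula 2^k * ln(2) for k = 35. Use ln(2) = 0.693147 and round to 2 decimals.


Using the asymptotic formula: threshold ~ 2^k * ln(2).
2^35 = 34359738368.
34359738368 * 0.693147 = 23816349570.56.

23816349570.56


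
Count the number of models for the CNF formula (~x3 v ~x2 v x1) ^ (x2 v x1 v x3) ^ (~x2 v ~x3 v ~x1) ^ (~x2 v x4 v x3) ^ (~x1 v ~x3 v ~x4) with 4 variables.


Enumerate all 16 truth assignments over 4 variables.
Test each against every clause.
Satisfying assignments found: 7.

7


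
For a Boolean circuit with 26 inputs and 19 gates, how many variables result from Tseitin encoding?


The Tseitin transformation introduces one auxiliary variable per gate.
Total variables = inputs + gates = 26 + 19 = 45.

45


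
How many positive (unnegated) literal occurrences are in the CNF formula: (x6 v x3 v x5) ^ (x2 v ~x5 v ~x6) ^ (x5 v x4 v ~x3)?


Scan each clause for unnegated literals.
Clause 1: 3 positive; Clause 2: 1 positive; Clause 3: 2 positive.
Total positive literal occurrences = 6.

6


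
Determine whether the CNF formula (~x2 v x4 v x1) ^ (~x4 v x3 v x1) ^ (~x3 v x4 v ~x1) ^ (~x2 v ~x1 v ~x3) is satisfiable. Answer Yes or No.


Check all 16 possible truth assignments.
Number of satisfying assignments found: 9.
The formula is satisfiable.

Yes


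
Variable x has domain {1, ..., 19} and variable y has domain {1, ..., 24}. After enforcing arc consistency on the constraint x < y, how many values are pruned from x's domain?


For the constraint x < y, x needs a supporting value in y's domain.
x can be at most 23 (one less than y's maximum).
Valid x values from domain: 19 out of 19.
Pruned = 19 - 19 = 0.

0


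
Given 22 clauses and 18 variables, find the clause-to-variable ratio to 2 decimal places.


Clause-to-variable ratio = clauses / variables.
22 / 18 = 1.22.

1.22


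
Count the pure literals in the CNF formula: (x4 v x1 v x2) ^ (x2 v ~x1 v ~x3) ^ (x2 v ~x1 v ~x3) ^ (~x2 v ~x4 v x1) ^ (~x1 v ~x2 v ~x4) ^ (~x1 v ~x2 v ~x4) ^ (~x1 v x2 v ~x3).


A pure literal appears in only one polarity across all clauses.
Pure literals: x3 (negative only).
Count = 1.

1


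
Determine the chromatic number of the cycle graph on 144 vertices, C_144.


A cycle on an even number of vertices is bipartite: alternate two colors around the cycle.
Since 144 is even, two colors suffice, and at least two are needed because the graph has edges.
Chromatic number = 2.

2


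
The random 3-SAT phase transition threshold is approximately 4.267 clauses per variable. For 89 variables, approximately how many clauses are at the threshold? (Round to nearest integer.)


The 3-SAT phase transition occurs at approximately 4.267 clauses per variable.
m = 4.267 * 89 = 379.763.
Rounded to nearest integer: 380.

380


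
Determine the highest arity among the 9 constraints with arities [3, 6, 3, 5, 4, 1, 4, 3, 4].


The arities are: 3, 6, 3, 5, 4, 1, 4, 3, 4.
Scan for the maximum value.
Maximum arity = 6.

6


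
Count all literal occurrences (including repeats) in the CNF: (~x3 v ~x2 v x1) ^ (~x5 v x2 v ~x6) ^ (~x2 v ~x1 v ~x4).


Clause lengths: 3, 3, 3.
Sum = 3 + 3 + 3 = 9.

9


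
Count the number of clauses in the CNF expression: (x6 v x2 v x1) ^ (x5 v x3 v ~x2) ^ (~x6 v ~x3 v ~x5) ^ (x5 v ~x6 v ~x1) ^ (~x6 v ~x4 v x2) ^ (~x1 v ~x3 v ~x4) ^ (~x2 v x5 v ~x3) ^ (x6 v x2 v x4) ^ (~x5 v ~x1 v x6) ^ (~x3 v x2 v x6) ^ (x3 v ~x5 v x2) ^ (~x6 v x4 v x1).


Each group enclosed in parentheses joined by ^ is one clause.
Counting the conjuncts: 12 clauses.

12


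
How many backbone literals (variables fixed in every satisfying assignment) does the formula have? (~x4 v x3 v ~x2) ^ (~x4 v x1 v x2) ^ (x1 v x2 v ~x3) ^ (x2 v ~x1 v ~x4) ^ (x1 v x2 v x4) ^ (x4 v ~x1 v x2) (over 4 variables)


Find all satisfying assignments: 6 model(s).
Check which variables have the same value in every model.
Fixed variables: x2=T.
Backbone size = 1.

1


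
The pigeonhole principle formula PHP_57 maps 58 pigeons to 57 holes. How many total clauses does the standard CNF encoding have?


The PHP encoding has two parts:
1) At-least-one-hole clauses: 58 (one per pigeon, each with 57 literals).
2) At-most-one-pigeon-per-hole clauses: 57 holes * C(58,2) = 57 * 1653 = 94221.
Total clauses = 58 + 94221 = 94279.

94279


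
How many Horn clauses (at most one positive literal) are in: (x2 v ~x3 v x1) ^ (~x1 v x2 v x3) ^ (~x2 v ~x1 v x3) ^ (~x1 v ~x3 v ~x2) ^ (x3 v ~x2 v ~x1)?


A Horn clause has at most one positive literal.
Clause 1: 2 positive lit(s) -> not Horn
Clause 2: 2 positive lit(s) -> not Horn
Clause 3: 1 positive lit(s) -> Horn
Clause 4: 0 positive lit(s) -> Horn
Clause 5: 1 positive lit(s) -> Horn
Total Horn clauses = 3.

3


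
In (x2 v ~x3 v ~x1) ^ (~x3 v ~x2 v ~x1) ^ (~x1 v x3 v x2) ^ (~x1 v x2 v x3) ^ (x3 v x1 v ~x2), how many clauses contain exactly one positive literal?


A definite clause has exactly one positive literal.
Clause 1: 1 positive -> definite
Clause 2: 0 positive -> not definite
Clause 3: 2 positive -> not definite
Clause 4: 2 positive -> not definite
Clause 5: 2 positive -> not definite
Definite clause count = 1.

1


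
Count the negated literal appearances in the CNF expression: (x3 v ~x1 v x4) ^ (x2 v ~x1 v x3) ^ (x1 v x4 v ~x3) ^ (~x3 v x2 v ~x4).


Scan each clause for negated literals.
Clause 1: 1 negative; Clause 2: 1 negative; Clause 3: 1 negative; Clause 4: 2 negative.
Total negative literal occurrences = 5.

5


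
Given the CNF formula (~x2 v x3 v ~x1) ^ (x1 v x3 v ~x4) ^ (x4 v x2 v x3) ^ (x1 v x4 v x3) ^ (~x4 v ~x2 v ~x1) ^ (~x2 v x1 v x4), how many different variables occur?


Identify each distinct variable in the formula.
Variables found: x1, x2, x3, x4.
Total distinct variables = 4.

4


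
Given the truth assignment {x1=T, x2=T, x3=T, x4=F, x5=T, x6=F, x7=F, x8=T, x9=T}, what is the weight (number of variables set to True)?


The weight is the number of variables assigned True.
True variables: x1, x2, x3, x5, x8, x9.
Weight = 6.

6


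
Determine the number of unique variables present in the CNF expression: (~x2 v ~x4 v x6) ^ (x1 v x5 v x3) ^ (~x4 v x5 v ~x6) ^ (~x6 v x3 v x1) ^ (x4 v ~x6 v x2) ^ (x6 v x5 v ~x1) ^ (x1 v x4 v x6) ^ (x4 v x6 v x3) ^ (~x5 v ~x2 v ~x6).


Identify each distinct variable in the formula.
Variables found: x1, x2, x3, x4, x5, x6.
Total distinct variables = 6.

6


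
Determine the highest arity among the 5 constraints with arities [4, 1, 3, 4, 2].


The arities are: 4, 1, 3, 4, 2.
Scan for the maximum value.
Maximum arity = 4.

4


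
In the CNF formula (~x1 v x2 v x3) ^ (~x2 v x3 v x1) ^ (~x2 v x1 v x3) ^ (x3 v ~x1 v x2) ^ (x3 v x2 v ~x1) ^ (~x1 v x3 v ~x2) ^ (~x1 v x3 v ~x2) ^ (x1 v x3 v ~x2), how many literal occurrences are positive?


Scan each clause for unnegated literals.
Clause 1: 2 positive; Clause 2: 2 positive; Clause 3: 2 positive; Clause 4: 2 positive; Clause 5: 2 positive; Clause 6: 1 positive; Clause 7: 1 positive; Clause 8: 2 positive.
Total positive literal occurrences = 14.

14


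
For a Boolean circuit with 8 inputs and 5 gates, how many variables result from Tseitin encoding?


The Tseitin transformation introduces one auxiliary variable per gate.
Total variables = inputs + gates = 8 + 5 = 13.

13


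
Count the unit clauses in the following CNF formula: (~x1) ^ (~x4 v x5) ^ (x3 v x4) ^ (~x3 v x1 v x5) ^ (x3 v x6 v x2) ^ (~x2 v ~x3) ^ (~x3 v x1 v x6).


A unit clause contains exactly one literal.
Unit clauses found: (~x1).
Count = 1.

1


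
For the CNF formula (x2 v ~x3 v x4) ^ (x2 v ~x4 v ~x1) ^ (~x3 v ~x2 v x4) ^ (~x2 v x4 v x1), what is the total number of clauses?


Each group enclosed in parentheses joined by ^ is one clause.
Counting the conjuncts: 4 clauses.

4


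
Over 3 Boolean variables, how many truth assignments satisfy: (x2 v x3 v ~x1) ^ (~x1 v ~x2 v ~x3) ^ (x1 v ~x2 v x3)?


Enumerate all 8 truth assignments over 3 variables.
Test each against every clause.
Satisfying assignments found: 5.

5


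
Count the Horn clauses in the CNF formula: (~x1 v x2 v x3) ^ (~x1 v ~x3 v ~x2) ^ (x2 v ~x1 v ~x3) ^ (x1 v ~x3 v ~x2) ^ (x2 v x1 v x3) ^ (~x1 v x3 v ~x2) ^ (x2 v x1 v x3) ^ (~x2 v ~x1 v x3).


A Horn clause has at most one positive literal.
Clause 1: 2 positive lit(s) -> not Horn
Clause 2: 0 positive lit(s) -> Horn
Clause 3: 1 positive lit(s) -> Horn
Clause 4: 1 positive lit(s) -> Horn
Clause 5: 3 positive lit(s) -> not Horn
Clause 6: 1 positive lit(s) -> Horn
Clause 7: 3 positive lit(s) -> not Horn
Clause 8: 1 positive lit(s) -> Horn
Total Horn clauses = 5.

5


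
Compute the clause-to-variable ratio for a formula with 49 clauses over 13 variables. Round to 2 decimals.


Clause-to-variable ratio = clauses / variables.
49 / 13 = 3.77.

3.77


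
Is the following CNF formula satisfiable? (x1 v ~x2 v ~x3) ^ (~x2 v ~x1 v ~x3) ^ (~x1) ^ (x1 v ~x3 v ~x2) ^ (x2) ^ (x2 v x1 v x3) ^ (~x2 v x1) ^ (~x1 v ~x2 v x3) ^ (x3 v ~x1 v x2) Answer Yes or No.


Check all 8 possible truth assignments.
Number of satisfying assignments found: 0.
The formula is unsatisfiable.

No


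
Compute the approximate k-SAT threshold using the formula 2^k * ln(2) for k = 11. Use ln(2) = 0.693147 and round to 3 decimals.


Using the asymptotic formula: threshold ~ 2^k * ln(2).
2^11 = 2048.
2048 * 0.693147 = 1419.565.

1419.565


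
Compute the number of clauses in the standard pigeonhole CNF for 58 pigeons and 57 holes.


The PHP encoding has two parts:
1) At-least-one-hole clauses: 58 (one per pigeon, each with 57 literals).
2) At-most-one-pigeon-per-hole clauses: 57 holes * C(58,2) = 57 * 1653 = 94221.
Total clauses = 58 + 94221 = 94279.

94279


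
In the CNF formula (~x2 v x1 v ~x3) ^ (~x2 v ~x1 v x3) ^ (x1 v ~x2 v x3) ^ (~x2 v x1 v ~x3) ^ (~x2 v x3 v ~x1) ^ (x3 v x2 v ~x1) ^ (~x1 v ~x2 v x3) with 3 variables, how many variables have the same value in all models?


Find all satisfying assignments: 4 model(s).
Check which variables have the same value in every model.
No variable is fixed across all models.
Backbone size = 0.

0


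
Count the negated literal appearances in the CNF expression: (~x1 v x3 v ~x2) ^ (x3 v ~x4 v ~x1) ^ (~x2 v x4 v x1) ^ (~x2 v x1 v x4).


Scan each clause for negated literals.
Clause 1: 2 negative; Clause 2: 2 negative; Clause 3: 1 negative; Clause 4: 1 negative.
Total negative literal occurrences = 6.

6


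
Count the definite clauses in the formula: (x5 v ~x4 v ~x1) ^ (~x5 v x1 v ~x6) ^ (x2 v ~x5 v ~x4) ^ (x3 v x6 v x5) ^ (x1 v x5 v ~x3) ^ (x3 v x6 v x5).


A definite clause has exactly one positive literal.
Clause 1: 1 positive -> definite
Clause 2: 1 positive -> definite
Clause 3: 1 positive -> definite
Clause 4: 3 positive -> not definite
Clause 5: 2 positive -> not definite
Clause 6: 3 positive -> not definite
Definite clause count = 3.

3


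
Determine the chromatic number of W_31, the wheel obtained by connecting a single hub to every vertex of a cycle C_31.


W_31 consists of the cycle C_31 together with a hub vertex adjacent to every cycle vertex.
The cycle C_31 needs 3 colors (odd cycle -> 3).
The hub is adjacent to every cycle vertex, so it must receive a new color distinct from all of them.
Chromatic number = 3 + 1 = 4.

4


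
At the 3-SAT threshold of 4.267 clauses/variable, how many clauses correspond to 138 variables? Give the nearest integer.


The 3-SAT phase transition occurs at approximately 4.267 clauses per variable.
m = 4.267 * 138 = 588.846.
Rounded to nearest integer: 589.

589


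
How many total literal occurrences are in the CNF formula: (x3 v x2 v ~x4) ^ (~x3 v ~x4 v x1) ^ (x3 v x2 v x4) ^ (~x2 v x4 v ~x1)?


Clause lengths: 3, 3, 3, 3.
Sum = 3 + 3 + 3 + 3 = 12.

12


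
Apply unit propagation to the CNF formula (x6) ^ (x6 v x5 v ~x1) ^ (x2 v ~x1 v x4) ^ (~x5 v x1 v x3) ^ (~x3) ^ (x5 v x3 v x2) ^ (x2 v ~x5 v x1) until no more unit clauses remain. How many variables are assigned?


Unit propagation repeatedly assigns the literal in any unit clause, then simplifies.
Assignments in order: x6 = T, x3 = F.
No further unit clauses remain.
Total variables assigned = 2.

2


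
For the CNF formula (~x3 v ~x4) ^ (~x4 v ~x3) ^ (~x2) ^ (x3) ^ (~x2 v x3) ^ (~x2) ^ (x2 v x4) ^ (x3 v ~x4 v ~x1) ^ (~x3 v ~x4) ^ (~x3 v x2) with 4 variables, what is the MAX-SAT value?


Enumerate all 16 truth assignments.
For each, count how many of the 10 clauses are satisfied.
The formula is not fully satisfiable, so the maximum is below 10.
Maximum simultaneously satisfiable clauses = 9.

9


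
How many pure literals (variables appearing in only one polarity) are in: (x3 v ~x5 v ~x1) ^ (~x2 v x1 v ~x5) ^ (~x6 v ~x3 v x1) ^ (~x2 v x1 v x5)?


A pure literal appears in only one polarity across all clauses.
Pure literals: x2 (negative only), x6 (negative only).
Count = 2.

2


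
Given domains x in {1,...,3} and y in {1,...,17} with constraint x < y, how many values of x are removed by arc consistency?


For the constraint x < y, x needs a supporting value in y's domain.
x can be at most 16 (one less than y's maximum).
Valid x values from domain: 3 out of 3.
Pruned = 3 - 3 = 0.

0


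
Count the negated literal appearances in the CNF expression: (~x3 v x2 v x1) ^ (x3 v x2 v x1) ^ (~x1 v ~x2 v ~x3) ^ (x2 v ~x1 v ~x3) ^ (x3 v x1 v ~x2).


Scan each clause for negated literals.
Clause 1: 1 negative; Clause 2: 0 negative; Clause 3: 3 negative; Clause 4: 2 negative; Clause 5: 1 negative.
Total negative literal occurrences = 7.

7


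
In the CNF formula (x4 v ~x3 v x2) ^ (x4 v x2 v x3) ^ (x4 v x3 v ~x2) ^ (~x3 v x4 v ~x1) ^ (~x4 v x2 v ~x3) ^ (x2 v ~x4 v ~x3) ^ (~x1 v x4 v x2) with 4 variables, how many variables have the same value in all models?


Find all satisfying assignments: 7 model(s).
Check which variables have the same value in every model.
No variable is fixed across all models.
Backbone size = 0.

0


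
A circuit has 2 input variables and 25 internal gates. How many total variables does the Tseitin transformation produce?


The Tseitin transformation introduces one auxiliary variable per gate.
Total variables = inputs + gates = 2 + 25 = 27.

27


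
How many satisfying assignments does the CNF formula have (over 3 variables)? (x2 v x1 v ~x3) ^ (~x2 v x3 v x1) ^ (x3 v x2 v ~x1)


Enumerate all 8 truth assignments over 3 variables.
Test each against every clause.
Satisfying assignments found: 5.

5


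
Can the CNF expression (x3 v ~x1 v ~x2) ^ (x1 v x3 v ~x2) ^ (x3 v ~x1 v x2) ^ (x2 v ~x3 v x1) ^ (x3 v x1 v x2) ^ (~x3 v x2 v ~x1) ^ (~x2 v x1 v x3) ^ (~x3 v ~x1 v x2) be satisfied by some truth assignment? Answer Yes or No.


Check all 8 possible truth assignments.
Number of satisfying assignments found: 2.
The formula is satisfiable.

Yes


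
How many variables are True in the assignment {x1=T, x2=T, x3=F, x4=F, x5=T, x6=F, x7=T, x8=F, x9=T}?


The weight is the number of variables assigned True.
True variables: x1, x2, x5, x7, x9.
Weight = 5.

5


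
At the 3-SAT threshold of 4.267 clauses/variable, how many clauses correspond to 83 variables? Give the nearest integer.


The 3-SAT phase transition occurs at approximately 4.267 clauses per variable.
m = 4.267 * 83 = 354.161.
Rounded to nearest integer: 354.

354


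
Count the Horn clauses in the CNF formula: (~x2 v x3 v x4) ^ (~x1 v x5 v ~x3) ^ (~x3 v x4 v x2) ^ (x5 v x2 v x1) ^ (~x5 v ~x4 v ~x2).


A Horn clause has at most one positive literal.
Clause 1: 2 positive lit(s) -> not Horn
Clause 2: 1 positive lit(s) -> Horn
Clause 3: 2 positive lit(s) -> not Horn
Clause 4: 3 positive lit(s) -> not Horn
Clause 5: 0 positive lit(s) -> Horn
Total Horn clauses = 2.

2


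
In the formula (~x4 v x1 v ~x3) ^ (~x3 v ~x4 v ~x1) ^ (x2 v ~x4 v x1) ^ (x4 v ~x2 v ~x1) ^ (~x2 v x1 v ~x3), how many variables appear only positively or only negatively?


A pure literal appears in only one polarity across all clauses.
Pure literals: x3 (negative only).
Count = 1.

1


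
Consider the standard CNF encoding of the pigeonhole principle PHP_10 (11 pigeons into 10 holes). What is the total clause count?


The PHP encoding has two parts:
1) At-least-one-hole clauses: 11 (one per pigeon, each with 10 literals).
2) At-most-one-pigeon-per-hole clauses: 10 holes * C(11,2) = 10 * 55 = 550.
Total clauses = 11 + 550 = 561.

561


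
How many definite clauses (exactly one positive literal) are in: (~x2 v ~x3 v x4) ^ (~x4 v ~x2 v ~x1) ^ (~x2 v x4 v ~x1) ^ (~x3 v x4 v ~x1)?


A definite clause has exactly one positive literal.
Clause 1: 1 positive -> definite
Clause 2: 0 positive -> not definite
Clause 3: 1 positive -> definite
Clause 4: 1 positive -> definite
Definite clause count = 3.

3


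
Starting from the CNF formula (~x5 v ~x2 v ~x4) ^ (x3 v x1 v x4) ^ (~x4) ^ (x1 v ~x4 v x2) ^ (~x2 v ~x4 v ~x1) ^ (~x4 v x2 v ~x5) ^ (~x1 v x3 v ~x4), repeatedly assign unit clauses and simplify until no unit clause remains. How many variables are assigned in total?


Unit propagation repeatedly assigns the literal in any unit clause, then simplifies.
Assignments in order: x4 = F.
No further unit clauses remain.
Total variables assigned = 1.

1


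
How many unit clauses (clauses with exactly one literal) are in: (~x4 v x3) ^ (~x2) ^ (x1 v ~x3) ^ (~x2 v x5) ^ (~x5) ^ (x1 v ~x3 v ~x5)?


A unit clause contains exactly one literal.
Unit clauses found: (~x2), (~x5).
Count = 2.

2


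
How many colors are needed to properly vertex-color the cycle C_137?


An odd cycle cannot be 2-colored: alternating two colors around the cycle returns to the start with a conflict.
Since 137 is odd, three colors are required (and three suffice).
Chromatic number = 3.

3


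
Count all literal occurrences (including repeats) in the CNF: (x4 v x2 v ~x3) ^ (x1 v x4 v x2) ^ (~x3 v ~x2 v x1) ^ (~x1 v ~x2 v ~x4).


Clause lengths: 3, 3, 3, 3.
Sum = 3 + 3 + 3 + 3 = 12.

12


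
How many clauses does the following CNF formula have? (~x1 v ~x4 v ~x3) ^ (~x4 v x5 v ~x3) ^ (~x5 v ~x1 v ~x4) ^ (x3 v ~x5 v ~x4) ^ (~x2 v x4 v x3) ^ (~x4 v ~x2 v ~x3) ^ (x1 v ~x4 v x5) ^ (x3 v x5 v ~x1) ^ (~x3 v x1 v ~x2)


Each group enclosed in parentheses joined by ^ is one clause.
Counting the conjuncts: 9 clauses.

9


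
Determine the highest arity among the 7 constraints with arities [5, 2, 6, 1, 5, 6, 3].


The arities are: 5, 2, 6, 1, 5, 6, 3.
Scan for the maximum value.
Maximum arity = 6.

6


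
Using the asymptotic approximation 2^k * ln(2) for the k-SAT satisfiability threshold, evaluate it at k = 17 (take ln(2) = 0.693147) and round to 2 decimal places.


Using the asymptotic formula: threshold ~ 2^k * ln(2).
2^17 = 131072.
131072 * 0.693147 = 90852.16.

90852.16


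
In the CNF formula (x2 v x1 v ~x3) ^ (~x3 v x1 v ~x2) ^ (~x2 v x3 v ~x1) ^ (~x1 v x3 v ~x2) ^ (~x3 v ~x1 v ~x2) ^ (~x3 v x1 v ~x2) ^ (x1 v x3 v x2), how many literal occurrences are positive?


Scan each clause for unnegated literals.
Clause 1: 2 positive; Clause 2: 1 positive; Clause 3: 1 positive; Clause 4: 1 positive; Clause 5: 0 positive; Clause 6: 1 positive; Clause 7: 3 positive.
Total positive literal occurrences = 9.

9


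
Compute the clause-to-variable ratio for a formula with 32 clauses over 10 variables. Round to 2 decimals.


Clause-to-variable ratio = clauses / variables.
32 / 10 = 3.2.

3.2


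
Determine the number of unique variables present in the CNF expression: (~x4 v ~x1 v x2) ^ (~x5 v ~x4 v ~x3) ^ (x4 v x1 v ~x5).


Identify each distinct variable in the formula.
Variables found: x1, x2, x3, x4, x5.
Total distinct variables = 5.

5


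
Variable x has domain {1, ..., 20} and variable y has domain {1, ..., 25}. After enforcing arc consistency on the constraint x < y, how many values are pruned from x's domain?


For the constraint x < y, x needs a supporting value in y's domain.
x can be at most 24 (one less than y's maximum).
Valid x values from domain: 20 out of 20.
Pruned = 20 - 20 = 0.

0


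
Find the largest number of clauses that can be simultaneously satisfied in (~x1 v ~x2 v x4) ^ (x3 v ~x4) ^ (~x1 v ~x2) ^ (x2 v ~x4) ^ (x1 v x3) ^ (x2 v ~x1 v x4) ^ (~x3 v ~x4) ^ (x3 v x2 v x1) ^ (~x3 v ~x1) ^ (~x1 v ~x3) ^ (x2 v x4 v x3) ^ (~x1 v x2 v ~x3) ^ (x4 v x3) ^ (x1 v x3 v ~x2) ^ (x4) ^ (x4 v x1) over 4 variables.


Enumerate all 16 truth assignments.
For each, count how many of the 16 clauses are satisfied.
The formula is not fully satisfiable, so the maximum is below 16.
Maximum simultaneously satisfiable clauses = 15.

15


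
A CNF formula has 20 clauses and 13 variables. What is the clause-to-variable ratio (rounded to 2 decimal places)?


Clause-to-variable ratio = clauses / variables.
20 / 13 = 1.54.

1.54


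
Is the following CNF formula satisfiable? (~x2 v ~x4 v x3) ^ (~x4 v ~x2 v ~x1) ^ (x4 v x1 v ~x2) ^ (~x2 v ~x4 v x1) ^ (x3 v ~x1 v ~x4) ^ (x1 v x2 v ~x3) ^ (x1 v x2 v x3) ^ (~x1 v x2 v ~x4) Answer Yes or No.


Check all 16 possible truth assignments.
Number of satisfying assignments found: 4.
The formula is satisfiable.

Yes


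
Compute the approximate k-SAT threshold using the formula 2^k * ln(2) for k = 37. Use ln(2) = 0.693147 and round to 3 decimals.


Using the asymptotic formula: threshold ~ 2^k * ln(2).
2^37 = 137438953472.
137438953472 * 0.693147 = 95265398282.256.

95265398282.256


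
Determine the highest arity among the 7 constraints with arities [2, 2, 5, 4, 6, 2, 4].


The arities are: 2, 2, 5, 4, 6, 2, 4.
Scan for the maximum value.
Maximum arity = 6.

6


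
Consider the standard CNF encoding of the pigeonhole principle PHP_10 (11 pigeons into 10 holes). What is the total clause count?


The PHP encoding has two parts:
1) At-least-one-hole clauses: 11 (one per pigeon, each with 10 literals).
2) At-most-one-pigeon-per-hole clauses: 10 holes * C(11,2) = 10 * 55 = 550.
Total clauses = 11 + 550 = 561.

561


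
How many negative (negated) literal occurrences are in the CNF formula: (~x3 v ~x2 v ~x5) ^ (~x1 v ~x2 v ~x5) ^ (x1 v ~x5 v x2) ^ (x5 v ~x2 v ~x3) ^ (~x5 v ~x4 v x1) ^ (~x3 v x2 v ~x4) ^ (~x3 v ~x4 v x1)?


Scan each clause for negated literals.
Clause 1: 3 negative; Clause 2: 3 negative; Clause 3: 1 negative; Clause 4: 2 negative; Clause 5: 2 negative; Clause 6: 2 negative; Clause 7: 2 negative.
Total negative literal occurrences = 15.

15


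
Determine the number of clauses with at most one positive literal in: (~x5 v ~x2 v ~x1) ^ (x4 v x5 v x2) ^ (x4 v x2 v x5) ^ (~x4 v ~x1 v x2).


A Horn clause has at most one positive literal.
Clause 1: 0 positive lit(s) -> Horn
Clause 2: 3 positive lit(s) -> not Horn
Clause 3: 3 positive lit(s) -> not Horn
Clause 4: 1 positive lit(s) -> Horn
Total Horn clauses = 2.

2


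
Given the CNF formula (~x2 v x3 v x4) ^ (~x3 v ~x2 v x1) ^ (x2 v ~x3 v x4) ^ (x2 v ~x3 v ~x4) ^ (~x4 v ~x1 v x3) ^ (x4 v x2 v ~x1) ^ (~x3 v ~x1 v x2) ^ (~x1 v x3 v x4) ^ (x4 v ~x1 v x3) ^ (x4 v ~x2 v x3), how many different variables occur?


Identify each distinct variable in the formula.
Variables found: x1, x2, x3, x4.
Total distinct variables = 4.

4


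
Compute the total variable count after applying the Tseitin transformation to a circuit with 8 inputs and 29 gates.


The Tseitin transformation introduces one auxiliary variable per gate.
Total variables = inputs + gates = 8 + 29 = 37.

37


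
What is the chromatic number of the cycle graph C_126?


A cycle on an even number of vertices is bipartite: alternate two colors around the cycle.
Since 126 is even, two colors suffice, and at least two are needed because the graph has edges.
Chromatic number = 2.

2


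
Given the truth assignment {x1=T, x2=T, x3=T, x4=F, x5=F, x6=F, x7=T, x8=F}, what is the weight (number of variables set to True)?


The weight is the number of variables assigned True.
True variables: x1, x2, x3, x7.
Weight = 4.

4


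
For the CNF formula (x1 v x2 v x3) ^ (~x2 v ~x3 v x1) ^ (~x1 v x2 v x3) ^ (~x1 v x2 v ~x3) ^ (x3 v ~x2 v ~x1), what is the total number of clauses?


Each group enclosed in parentheses joined by ^ is one clause.
Counting the conjuncts: 5 clauses.

5


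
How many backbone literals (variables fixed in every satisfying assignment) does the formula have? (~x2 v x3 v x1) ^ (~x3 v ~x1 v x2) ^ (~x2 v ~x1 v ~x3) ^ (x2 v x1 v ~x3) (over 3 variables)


Find all satisfying assignments: 4 model(s).
Check which variables have the same value in every model.
No variable is fixed across all models.
Backbone size = 0.

0


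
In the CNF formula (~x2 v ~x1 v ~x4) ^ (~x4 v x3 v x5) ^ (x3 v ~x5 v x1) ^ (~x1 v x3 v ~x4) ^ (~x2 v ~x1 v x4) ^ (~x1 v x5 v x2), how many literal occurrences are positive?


Scan each clause for unnegated literals.
Clause 1: 0 positive; Clause 2: 2 positive; Clause 3: 2 positive; Clause 4: 1 positive; Clause 5: 1 positive; Clause 6: 2 positive.
Total positive literal occurrences = 8.

8


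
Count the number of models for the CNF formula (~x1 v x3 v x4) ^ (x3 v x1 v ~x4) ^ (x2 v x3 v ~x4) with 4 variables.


Enumerate all 16 truth assignments over 4 variables.
Test each against every clause.
Satisfying assignments found: 11.

11


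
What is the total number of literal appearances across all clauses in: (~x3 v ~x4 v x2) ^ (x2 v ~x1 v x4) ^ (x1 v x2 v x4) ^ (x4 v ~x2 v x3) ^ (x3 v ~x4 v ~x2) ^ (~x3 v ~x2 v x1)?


Clause lengths: 3, 3, 3, 3, 3, 3.
Sum = 3 + 3 + 3 + 3 + 3 + 3 = 18.

18


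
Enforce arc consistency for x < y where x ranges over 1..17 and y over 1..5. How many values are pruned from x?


For the constraint x < y, x needs a supporting value in y's domain.
x can be at most 4 (one less than y's maximum).
Valid x values from domain: 4 out of 17.
Pruned = 17 - 4 = 13.

13


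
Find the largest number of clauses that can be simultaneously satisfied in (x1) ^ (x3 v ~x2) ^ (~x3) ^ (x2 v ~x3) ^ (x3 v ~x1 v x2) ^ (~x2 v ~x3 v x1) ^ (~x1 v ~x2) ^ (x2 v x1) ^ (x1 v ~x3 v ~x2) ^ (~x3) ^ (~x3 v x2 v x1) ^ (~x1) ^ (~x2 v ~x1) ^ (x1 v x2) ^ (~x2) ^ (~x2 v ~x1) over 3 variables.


Enumerate all 8 truth assignments.
For each, count how many of the 16 clauses are satisfied.
The formula is not fully satisfiable, so the maximum is below 16.
Maximum simultaneously satisfiable clauses = 14.

14


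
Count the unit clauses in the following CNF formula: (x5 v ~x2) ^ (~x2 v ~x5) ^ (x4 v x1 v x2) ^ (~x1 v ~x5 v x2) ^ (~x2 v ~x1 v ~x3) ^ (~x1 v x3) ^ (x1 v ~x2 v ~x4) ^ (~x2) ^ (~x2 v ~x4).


A unit clause contains exactly one literal.
Unit clauses found: (~x2).
Count = 1.

1


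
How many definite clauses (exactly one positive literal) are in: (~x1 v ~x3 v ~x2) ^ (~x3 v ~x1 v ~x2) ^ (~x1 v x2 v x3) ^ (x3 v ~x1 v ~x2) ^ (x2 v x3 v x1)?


A definite clause has exactly one positive literal.
Clause 1: 0 positive -> not definite
Clause 2: 0 positive -> not definite
Clause 3: 2 positive -> not definite
Clause 4: 1 positive -> definite
Clause 5: 3 positive -> not definite
Definite clause count = 1.

1


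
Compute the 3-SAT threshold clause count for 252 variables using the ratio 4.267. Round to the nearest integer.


The 3-SAT phase transition occurs at approximately 4.267 clauses per variable.
m = 4.267 * 252 = 1075.284.
Rounded to nearest integer: 1075.

1075


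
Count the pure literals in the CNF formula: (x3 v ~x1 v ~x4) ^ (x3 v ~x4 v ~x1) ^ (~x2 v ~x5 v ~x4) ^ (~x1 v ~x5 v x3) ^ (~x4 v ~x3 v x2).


A pure literal appears in only one polarity across all clauses.
Pure literals: x1 (negative only), x4 (negative only), x5 (negative only).
Count = 3.

3
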